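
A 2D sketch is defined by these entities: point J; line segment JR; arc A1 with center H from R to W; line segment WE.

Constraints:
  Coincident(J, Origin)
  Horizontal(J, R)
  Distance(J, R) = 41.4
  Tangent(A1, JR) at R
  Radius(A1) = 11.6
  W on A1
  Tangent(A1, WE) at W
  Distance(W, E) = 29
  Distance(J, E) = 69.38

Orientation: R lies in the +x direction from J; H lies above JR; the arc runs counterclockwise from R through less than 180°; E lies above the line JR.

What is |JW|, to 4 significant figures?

53.66

Checks: |HW| = 11.60 ✓; ∠(HW, WE) = 90.00° ✓; |WE| = 29.00 ✓; |JE| = 69.38 ✓.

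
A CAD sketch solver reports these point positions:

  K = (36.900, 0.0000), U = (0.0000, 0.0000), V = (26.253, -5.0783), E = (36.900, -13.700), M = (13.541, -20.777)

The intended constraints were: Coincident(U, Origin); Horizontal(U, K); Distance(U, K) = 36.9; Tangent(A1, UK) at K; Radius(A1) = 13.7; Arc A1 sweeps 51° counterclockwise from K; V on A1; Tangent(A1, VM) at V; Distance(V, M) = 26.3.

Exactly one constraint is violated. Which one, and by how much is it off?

Distance(V, M) = 26.3 — off by 6.10.

U = (0.00, 0.00) ✓; U.y = 0.00, K.y = 0.00 ✓; |UK| = 36.90 ✓; ∠(EK, KU) = 90.00° ✓; |EK| = 13.70 ✓; bearing(E→V) − bearing(E→K) = 51.00° ✓; |EV| = 13.70 ✓; ∠(EV, VM) = 90.00° ✓; |VM| = 20.20 ✗.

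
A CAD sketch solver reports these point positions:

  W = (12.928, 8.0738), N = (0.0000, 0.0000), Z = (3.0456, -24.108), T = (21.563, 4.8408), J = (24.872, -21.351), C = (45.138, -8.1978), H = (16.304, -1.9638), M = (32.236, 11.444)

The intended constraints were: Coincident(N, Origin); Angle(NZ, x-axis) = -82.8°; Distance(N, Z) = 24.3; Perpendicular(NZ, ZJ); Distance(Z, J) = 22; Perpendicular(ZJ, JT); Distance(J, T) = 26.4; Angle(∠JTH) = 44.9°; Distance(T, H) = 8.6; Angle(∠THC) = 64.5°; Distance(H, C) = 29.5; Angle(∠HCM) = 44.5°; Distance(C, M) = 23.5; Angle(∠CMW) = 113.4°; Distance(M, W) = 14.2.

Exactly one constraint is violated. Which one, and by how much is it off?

Distance(M, W) = 14.2 — off by 5.40.

N = (0.00, 0.00) ✓; NZ at -82.80° ✓; |NZ| = 24.30 ✓; ∠(NZ, ZJ) = 90.00° ✓; |ZJ| = 22.00 ✓; ∠(ZJ, JT) = 90.00° ✓; |JT| = 26.40 ✓; ∠JTH = 44.90° ✓; |TH| = 8.600 ✓; ∠THC = 64.50° ✓; |HC| = 29.50 ✓; ∠HCM = 44.50° ✓; |CM| = 23.50 ✓; ∠CMW = 113.4° ✓; |MW| = 19.60 ✗.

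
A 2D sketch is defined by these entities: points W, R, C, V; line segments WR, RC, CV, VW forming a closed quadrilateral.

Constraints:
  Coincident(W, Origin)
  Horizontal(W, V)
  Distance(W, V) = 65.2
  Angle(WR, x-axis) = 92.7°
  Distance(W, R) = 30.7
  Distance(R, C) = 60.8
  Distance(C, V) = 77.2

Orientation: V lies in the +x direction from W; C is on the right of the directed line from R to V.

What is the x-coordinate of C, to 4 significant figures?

-5.946

Checks: W = (0.00, 0.00) ✓; |RC| = 60.80 ✓; |CV| = 77.20 ✓.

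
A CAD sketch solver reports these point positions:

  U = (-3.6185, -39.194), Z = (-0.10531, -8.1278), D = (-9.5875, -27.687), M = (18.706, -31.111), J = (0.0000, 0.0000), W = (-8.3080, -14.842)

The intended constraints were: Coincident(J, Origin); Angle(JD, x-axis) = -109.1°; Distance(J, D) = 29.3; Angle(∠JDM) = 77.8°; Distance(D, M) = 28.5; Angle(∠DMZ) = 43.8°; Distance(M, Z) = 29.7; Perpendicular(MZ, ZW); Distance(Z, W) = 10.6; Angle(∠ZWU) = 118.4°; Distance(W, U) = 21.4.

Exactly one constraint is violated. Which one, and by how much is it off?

Distance(W, U) = 21.4 — off by 3.40.

J = (0.00, 0.00) ✓; JD at -109.1° ✓; |JD| = 29.30 ✓; ∠JDM = 77.80° ✓; |DM| = 28.50 ✓; ∠DMZ = 43.80° ✓; |MZ| = 29.70 ✓; ∠(MZ, ZW) = 90.00° ✓; |ZW| = 10.60 ✓; ∠ZWU = 118.4° ✓; |WU| = 24.80 ✗.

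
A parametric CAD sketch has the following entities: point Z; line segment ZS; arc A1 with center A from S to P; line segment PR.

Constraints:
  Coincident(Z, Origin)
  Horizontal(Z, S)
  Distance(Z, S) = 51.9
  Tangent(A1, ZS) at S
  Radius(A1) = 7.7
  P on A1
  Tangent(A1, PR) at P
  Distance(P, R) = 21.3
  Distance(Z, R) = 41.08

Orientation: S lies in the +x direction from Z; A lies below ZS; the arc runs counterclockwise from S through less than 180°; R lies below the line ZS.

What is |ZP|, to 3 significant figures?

45.4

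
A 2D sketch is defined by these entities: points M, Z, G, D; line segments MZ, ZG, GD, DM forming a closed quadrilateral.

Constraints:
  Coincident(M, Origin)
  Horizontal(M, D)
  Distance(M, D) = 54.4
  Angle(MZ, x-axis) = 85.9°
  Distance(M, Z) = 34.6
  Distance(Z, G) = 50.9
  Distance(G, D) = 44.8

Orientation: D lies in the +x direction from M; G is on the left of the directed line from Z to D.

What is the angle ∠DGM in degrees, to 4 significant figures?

52.11°

Checks: |ZG| = 50.90 ✓; |GD| = 44.80 ✓.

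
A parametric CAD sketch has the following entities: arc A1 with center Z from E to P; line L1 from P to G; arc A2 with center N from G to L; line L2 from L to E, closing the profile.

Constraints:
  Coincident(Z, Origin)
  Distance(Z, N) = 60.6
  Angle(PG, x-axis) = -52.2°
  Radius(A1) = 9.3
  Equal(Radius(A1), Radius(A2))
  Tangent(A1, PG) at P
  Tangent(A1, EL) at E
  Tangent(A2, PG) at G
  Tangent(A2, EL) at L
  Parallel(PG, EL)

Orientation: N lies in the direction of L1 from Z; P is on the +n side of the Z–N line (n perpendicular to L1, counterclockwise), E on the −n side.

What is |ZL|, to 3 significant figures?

61.3

Tangency of A1 to both parallel lines with radius 9.3 puts P and E at Z ± 9.3·n: P = (7.35, 5.70), E = (-7.35, -5.70). Equal radii place G and L the same way about N: G = N + 9.3·n = (44.5, -42.2), L = N − 9.3·n = (29.8, -53.6). Then |ZL| = |L − Z| = 61.3.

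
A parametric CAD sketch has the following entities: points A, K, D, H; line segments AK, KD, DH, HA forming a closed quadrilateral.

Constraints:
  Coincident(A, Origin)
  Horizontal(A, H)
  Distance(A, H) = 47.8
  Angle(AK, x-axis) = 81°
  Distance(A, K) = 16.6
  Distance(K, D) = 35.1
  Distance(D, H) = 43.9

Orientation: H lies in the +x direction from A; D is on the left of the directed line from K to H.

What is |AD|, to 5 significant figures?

49.051

Checks: |AH| = 47.80 ✓; |AK| = 16.60 ✓; |KD| = 35.10 ✓; |DH| = 43.90 ✓.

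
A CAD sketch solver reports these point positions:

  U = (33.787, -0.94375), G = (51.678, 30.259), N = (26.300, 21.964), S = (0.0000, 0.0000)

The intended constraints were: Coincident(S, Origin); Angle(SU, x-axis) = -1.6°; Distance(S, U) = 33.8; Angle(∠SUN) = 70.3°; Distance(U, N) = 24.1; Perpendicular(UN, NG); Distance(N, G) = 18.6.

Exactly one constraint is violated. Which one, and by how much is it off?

Distance(N, G) = 18.6 — off by 8.10.

S = (0.00, 0.00) ✓; SU at -1.600° ✓; |SU| = 33.80 ✓; ∠SUN = 70.30° ✓; |UN| = 24.10 ✓; ∠(UN, NG) = 90.00° ✓; |NG| = 26.70 ✗.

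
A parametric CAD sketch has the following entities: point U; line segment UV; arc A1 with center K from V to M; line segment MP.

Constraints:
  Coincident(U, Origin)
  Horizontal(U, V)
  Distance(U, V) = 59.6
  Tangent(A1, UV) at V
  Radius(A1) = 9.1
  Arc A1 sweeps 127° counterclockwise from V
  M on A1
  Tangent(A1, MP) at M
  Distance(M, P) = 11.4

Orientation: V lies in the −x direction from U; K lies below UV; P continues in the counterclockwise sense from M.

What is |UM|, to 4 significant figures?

68.44

U is at the origin; UV is horizontal with |UV| = 59.6 and V on the −x side, so V = (-59.60, 0.000). A1 meets UV tangentially, so KV is at right angles to UV, so K = V + (0, -9.1) = (-59.60, -9.100). On A1, V sits at bearing 90° from K; a 127° counterclockwise sweep puts M at bearing 217°, so M = K + 9.1·(cos 217°, sin 217°) = (-66.87, -14.58). Then |UM| = |M − U| = 68.44.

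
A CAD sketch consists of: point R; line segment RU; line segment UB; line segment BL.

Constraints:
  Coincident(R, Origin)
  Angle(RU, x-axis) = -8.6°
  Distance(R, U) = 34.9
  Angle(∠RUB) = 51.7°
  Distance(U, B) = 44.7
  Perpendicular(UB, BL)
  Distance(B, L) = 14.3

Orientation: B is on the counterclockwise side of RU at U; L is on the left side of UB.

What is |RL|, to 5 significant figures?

26.524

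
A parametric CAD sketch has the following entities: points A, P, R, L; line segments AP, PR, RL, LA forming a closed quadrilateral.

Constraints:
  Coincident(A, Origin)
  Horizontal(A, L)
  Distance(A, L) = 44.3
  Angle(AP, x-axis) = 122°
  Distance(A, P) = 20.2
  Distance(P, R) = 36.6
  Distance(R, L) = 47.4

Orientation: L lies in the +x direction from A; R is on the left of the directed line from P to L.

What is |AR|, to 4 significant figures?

43.56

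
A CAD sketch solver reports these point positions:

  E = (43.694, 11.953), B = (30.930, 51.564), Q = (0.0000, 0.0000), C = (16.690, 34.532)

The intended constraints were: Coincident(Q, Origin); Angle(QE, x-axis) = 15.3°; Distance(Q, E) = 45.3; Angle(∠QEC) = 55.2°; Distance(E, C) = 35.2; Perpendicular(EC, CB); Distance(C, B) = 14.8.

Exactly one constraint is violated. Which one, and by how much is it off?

Distance(C, B) = 14.8 — off by 7.40.

Q = (0.00, 0.00) ✓; QE at 15.30° ✓; |QE| = 45.30 ✓; ∠QEC = 55.20° ✓; |EC| = 35.20 ✓; ∠(EC, CB) = 90.00° ✓; |CB| = 22.20 ✗.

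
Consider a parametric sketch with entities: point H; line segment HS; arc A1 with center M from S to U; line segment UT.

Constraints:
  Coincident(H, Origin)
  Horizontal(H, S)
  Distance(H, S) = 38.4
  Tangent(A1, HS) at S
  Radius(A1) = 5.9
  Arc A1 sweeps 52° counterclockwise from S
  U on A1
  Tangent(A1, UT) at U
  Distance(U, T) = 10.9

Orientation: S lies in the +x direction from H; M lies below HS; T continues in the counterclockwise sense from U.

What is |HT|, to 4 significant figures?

29.14

H is at the origin; HS is horizontal with |HS| = 38.4 and S on the +x side, so S = (38.40, 0.000). A1 meets HS tangentially, so MS is at right angles to HS, so M = S + (0, -5.9) = (38.40, -5.900). On A1, S sits at bearing 90° from M; a 52° counterclockwise sweep puts U at bearing 142°, so U = M + 5.9·(cos 142°, sin 142°) = (33.75, -2.268). Since A1 is tangent to UT there, MU ⟂ UT, so UT runs along (−sin 142°, cos 142°); with |UT| = 10.9, T = (27.04, -10.86). Then |HT| = |T − H| = 29.14.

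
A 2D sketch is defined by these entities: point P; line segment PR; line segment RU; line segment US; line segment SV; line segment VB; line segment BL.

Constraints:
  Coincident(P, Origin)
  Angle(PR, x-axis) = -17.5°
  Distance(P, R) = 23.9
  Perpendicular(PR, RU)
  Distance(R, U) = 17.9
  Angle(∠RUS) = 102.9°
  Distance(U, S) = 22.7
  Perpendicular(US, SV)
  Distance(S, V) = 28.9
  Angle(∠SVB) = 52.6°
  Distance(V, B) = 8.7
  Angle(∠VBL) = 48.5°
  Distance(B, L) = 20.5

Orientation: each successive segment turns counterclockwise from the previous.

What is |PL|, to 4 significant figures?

16.89

P is at the origin; PR runs at -17.5° with length 23.9, so R = (22.79, -7.187). The perpendicularity gives RU at right angles to PR, so RU runs at 72.50°; with |RU| = 17.9, U = (28.18, 9.885). ∠RUS = 102.9° gives US at 149.6° from the x-axis; with |US| = 22.7, S = (8.597, 21.37). US is perpendicular to SV, so SV runs at -120.4°; with |SV| = 28.9, V = (-6.027, -3.555). ∠SVB = 52.6° gives VB at 7.000° from the x-axis; with |VB| = 8.7, B = (2.608, -2.495). ∠VBL = 48.5° gives BL at 138.5° from the x-axis; with |BL| = 20.5, L = (-12.75, 11.09). Then |PL| = |L − P| = 16.89.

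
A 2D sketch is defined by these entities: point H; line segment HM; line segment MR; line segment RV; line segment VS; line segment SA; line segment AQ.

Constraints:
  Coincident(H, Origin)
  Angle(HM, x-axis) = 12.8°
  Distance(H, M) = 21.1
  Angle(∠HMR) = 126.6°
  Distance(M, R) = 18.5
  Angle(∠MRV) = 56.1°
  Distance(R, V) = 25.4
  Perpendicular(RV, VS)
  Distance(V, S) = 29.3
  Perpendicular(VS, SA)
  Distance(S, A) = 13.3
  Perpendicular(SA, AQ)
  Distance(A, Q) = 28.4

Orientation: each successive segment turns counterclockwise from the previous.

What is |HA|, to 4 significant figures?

23.24

RV is perpendicular to VS, so VS runs at -79.90°; with |VS| = 29.3, S = (8.173, -11.70). The perpendicularity gives SA at right angles to VS, so SA runs at 10.10°; with |SA| = 13.3, A = (21.27, -9.366). Then |HA| = |A − H| = 23.24.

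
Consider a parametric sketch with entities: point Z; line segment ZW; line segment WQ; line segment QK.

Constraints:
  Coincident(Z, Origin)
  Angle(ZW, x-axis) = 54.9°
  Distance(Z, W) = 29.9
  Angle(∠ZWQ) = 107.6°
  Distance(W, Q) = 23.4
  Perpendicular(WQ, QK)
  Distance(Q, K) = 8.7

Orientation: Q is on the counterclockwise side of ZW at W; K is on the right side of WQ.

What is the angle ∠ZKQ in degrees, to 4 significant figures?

41.09°

Z is at the origin; ZW runs at 54.9° with length 29.9, so W = 29.9·(cos 54.9°, sin 54.9°) = (17.19, 24.46). ∠ZWQ = 107.6°, so WQ runs at 54.9° + (180° − 107.6°) = 127.3° from the x-axis; with |WQ| = 23.4, Q = W + 23.4·(cos 127.3°, sin 127.3°) = (3.013, 43.08). WQ is perpendicular to QK; with |QK| = 8.7 on the right of WQ, K = Q + 8.7·(0.7955, 0.6060) = (9.933, 48.35). Then cos ∠ZKQ = KZ·KQ / (|KZ||KQ|), giving 41.09°.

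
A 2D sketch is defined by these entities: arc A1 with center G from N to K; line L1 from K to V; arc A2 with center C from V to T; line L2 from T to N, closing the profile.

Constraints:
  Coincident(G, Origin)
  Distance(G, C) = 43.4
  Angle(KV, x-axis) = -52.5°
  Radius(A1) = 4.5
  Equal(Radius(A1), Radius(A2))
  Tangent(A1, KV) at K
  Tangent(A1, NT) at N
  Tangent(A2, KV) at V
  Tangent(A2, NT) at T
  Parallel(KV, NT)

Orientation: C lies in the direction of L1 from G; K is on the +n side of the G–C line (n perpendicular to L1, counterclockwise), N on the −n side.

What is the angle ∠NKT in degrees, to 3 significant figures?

78.3°

The slot axis is L1's direction at -52.5°, so u = (cos -52.5°, sin -52.5°) = (0.609, -0.793) and n = (−sin -52.5°, cos -52.5°) = (0.793, 0.609). G is at the origin and C lies 43.4 along u from G, so C = 43.4·u = (26.4, -34.4). Tangency of A1 to both parallel lines with radius 4.5 puts K and N at G ± 4.5·n: K = (3.57, 2.74), N = (-3.57, -2.74). Equal radii place V and T the same way about C: V = C + 4.5·n = (30.0, -31.7), T = C − 4.5·n = (22.9, -37.2). Then cos ∠NKT = KN·KT / (|KN||KT|), giving 78.3°.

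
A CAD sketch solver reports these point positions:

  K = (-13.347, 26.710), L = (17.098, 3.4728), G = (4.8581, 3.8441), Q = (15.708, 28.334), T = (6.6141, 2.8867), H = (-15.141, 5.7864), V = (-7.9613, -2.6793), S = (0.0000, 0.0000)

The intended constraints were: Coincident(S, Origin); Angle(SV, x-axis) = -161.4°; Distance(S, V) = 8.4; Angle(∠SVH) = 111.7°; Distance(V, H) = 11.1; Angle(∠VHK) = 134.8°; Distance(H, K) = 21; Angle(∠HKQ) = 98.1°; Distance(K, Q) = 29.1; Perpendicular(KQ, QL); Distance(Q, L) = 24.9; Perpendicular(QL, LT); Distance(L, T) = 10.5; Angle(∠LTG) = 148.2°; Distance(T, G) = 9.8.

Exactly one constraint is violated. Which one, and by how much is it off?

Distance(T, G) = 9.8 — off by 7.80.

S = (0.00, 0.00) ✓; SV at -161.4° ✓; |SV| = 8.400 ✓; ∠SVH = 111.7° ✓; |VH| = 11.10 ✓; ∠VHK = 134.8° ✓; |HK| = 21.00 ✓; ∠HKQ = 98.10° ✓; |KQ| = 29.10 ✓; ∠(KQ, QL) = 90.00° ✓; |QL| = 24.90 ✓; ∠(QL, LT) = 90.00° ✓; |LT| = 10.50 ✓; ∠LTG = 148.2° ✓; |TG| = 2.000 ✗.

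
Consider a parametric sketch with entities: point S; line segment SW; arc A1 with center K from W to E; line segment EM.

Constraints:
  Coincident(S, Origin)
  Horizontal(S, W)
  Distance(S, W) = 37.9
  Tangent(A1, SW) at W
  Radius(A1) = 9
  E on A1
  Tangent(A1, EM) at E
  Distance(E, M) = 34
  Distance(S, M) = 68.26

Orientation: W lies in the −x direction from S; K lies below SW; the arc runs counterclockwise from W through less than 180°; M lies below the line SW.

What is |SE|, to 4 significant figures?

47.01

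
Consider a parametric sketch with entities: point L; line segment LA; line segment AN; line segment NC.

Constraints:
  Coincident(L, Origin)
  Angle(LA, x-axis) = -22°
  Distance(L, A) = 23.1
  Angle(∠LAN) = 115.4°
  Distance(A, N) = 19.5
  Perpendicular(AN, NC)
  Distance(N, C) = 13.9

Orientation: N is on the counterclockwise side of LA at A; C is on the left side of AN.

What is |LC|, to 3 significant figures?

30.2

∠LAN = 115.4°, so AN runs at -22.0° + (180° − 115.4°) = 42.6° from the x-axis; with |AN| = 19.5, N = A + 19.5·(cos 42.6°, sin 42.6°) = (35.8, 4.55). AN is perpendicular to NC; with |NC| = 13.9 on the left of AN, C = N + 13.9·(-0.677, 0.736) = (26.4, 14.8). Then |LC| = |C − L| = 30.2.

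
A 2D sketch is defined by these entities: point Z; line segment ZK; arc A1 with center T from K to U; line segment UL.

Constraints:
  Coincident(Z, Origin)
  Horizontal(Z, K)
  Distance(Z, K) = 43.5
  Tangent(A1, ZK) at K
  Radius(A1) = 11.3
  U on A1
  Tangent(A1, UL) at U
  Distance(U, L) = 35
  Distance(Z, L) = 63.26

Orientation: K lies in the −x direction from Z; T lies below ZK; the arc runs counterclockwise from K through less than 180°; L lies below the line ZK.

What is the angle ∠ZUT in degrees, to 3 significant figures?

5.53°

Checks: |TU| = 11.30 ✓; ∠(TU, UL) = 90.00° ✓; |UL| = 35.00 ✓; |ZL| = 63.26 ✓.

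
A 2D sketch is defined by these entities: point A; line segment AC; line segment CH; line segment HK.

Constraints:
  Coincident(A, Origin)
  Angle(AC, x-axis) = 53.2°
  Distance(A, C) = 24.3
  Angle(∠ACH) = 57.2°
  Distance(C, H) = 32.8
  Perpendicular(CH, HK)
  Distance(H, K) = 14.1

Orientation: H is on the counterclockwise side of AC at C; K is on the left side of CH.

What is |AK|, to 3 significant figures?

20.6

A is at the origin; AC runs at 53.2° with length 24.3, so C = 24.3·(cos 53.2°, sin 53.2°) = (14.6, 19.5). ∠ACH = 57.2°, so CH runs at 53.2° + (180° − 57.2°) = 176° from the x-axis; with |CH| = 32.8, H = C + 32.8·(cos 176°, sin 176°) = (-18.2, 21.7). CH ⟂ HK; with |HK| = 14.1 on the left of CH, K = H + 14.1·(-0.0698, -0.998) = (-19.1, 7.68). Then |AK| = |K − A| = 20.6.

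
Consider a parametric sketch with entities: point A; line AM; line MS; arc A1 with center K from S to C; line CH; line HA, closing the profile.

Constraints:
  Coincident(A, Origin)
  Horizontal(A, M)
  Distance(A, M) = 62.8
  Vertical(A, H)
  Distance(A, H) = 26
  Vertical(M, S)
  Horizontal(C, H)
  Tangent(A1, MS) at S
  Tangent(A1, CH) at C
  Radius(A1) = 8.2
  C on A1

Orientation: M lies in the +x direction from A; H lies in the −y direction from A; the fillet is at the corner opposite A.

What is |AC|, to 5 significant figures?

60.474

The virtual corner opposite A is at (62.800, -26.000). Tangency of A1 to MS means the radius KS is perpendicular to MS and the tangent condition forces KC to be normal to CH, with radius 8.2, so the center K sits 8.2 in from both sides at K = (54.600, -17.800). That places the tangent points at S = (62.800, -17.800) on MS and C = (54.600, -26.000) on CH. Then |AC| = |C − A| = 60.474.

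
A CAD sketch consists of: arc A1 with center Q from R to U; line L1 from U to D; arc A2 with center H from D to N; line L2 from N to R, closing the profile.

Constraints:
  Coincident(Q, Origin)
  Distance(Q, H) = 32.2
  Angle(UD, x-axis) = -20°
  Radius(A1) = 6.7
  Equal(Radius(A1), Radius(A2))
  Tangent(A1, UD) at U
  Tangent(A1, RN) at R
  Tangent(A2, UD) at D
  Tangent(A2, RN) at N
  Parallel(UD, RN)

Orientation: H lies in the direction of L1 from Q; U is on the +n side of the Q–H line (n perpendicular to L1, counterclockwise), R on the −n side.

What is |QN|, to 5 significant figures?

32.890

Tangency of A1 to both parallel lines with radius 6.7 puts U and R at Q ± 6.7·n: U = (2.2915, 6.2959), R = (-2.2915, -6.2959). Equal radii place D and N the same way about H: D = H + 6.7·n = (32.550, -4.7171), N = H − 6.7·n = (27.967, -17.309). Then |QN| = |N − Q| = 32.890.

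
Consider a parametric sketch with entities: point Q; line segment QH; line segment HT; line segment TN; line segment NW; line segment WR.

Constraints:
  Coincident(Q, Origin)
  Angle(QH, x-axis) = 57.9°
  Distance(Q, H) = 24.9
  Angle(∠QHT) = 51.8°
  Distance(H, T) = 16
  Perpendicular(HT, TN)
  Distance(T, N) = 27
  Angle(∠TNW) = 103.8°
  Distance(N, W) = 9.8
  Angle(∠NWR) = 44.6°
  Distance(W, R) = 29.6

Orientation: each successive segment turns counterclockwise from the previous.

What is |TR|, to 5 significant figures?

7.2762

Q is at the origin; QH runs at 57.9° with length 24.9, so H = (13.232, 21.093). ∠QHT = 51.8° gives HT at -173.90° from the x-axis; with |HT| = 16.0, T = (-2.6776, 19.393). HT is perpendicular to TN, so TN runs at -83.900°; with |TN| = 27.0, N = (0.19155, -7.4540). ∠TNW = 103.8° gives NW at -7.7000° from the x-axis; with |NW| = 9.8, W = (9.9032, -8.7671). ∠NWR = 44.6° gives WR at 127.70° from the x-axis; with |WR| = 29.6, R = (-8.1980, 14.653). Then |TR| = |R − T| = 7.2762.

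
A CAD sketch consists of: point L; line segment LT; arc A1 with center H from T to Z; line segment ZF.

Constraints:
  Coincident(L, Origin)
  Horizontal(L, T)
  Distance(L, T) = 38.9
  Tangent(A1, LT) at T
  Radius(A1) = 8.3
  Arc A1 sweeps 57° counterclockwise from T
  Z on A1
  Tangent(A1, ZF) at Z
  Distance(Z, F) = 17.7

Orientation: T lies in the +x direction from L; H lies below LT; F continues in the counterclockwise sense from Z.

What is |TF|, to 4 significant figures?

24.95

L is at the origin; LT is horizontal with |LT| = 38.9 and T on the +x side, so T = (38.90, 0.000). Since A1 is tangent to LT there, HT ⟂ LT, so H = T + (0, -8.3) = (38.90, -8.300). On A1, T sits at bearing 90° from H; a 57° counterclockwise sweep puts Z at bearing 147°, so Z = H + 8.3·(cos 147°, sin 147°) = (31.94, -3.779). A1 meets ZF tangentially, so HZ is at right angles to ZF, so ZF runs along (−sin 147°, cos 147°); with |ZF| = 17.7, F = (22.30, -18.62). Then |TF| = |F − T| = 24.95.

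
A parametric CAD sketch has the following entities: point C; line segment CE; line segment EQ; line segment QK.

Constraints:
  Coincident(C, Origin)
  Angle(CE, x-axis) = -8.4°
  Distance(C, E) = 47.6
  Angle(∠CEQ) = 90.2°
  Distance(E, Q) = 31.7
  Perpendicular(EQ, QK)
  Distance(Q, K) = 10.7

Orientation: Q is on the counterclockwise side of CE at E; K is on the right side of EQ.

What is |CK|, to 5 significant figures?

66.440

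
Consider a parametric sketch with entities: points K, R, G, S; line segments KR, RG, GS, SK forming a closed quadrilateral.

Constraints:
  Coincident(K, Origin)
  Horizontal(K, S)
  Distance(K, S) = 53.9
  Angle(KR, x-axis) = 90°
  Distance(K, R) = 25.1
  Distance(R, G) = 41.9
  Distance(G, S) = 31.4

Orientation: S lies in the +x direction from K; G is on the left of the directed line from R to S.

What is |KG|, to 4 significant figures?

50.78

Checks: |RG| = 41.90 ✓; |GS| = 31.40 ✓.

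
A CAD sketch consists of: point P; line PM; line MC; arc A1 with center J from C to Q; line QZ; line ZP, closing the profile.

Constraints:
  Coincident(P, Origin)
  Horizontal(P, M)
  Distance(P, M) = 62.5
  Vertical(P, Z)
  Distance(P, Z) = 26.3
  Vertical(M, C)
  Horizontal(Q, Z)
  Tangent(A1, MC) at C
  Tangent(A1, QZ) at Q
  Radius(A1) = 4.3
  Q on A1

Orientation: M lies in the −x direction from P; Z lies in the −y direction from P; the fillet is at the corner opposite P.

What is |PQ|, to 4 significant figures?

63.87

The virtual corner opposite P is at (-62.50, -26.30). Tangency of A1 to MC means the radius JC is perpendicular to MC and tangency of A1 to QZ means the radius JQ is perpendicular to QZ, with radius 4.3, so the center J sits 4.3 in from both sides at J = (-58.20, -22.00). That places the tangent points at C = (-62.50, -22.00) on MC and Q = (-58.20, -26.30) on QZ. Then |PQ| = |Q − P| = 63.87.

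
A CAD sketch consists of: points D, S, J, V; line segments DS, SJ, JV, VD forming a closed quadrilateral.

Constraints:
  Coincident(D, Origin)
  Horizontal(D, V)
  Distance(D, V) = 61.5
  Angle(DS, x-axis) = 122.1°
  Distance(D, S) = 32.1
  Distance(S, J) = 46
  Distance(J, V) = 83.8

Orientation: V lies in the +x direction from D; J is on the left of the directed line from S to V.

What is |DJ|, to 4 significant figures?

65.80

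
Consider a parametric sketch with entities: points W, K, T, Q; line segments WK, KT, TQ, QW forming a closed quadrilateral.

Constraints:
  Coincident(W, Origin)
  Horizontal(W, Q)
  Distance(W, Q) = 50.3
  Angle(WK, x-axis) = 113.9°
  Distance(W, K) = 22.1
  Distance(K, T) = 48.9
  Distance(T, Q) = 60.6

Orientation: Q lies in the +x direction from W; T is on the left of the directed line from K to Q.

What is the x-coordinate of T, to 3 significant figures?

25.2

W is at the origin; W and Q share the same y with |WQ| = 50.3 and Q in +x, so Q = (50.3, 0). WK runs at 113.9° with |WK| = 22.1, so K = (-8.95, 20.2). T is determined by |KT| = 48.9 and |TQ| = 60.6 together: it lies at the intersection of circle(K, 48.9) and circle(Q, 60.6). With |KQ| = 62.6, the foot of the radical line on KQ is 21.1 from K and the perpendicular offset is √(48.9² − 21.1²) = 44.1. Taking the left-of-KQ solution: T = (25.2, 55.2).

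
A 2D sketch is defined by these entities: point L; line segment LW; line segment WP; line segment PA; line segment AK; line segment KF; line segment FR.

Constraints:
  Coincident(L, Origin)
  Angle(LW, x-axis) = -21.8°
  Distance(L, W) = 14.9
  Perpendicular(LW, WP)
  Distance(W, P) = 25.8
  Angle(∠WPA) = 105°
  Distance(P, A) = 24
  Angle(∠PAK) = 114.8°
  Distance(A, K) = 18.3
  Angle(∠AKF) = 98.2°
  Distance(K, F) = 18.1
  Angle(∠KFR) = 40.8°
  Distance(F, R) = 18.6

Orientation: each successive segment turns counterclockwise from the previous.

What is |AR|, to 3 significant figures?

8.91

L is at the origin; LW runs at -21.8° with length 14.9, so W = (13.8, -5.53). LW ⟂ WP, so WP runs at 68.2°; with |WP| = 25.8, P = (23.4, 18.4). ∠WPA = 105.0° gives PA at 143° from the x-axis; with |PA| = 24.0, A = (4.20, 32.8). ∠PAK = 114.8° gives AK at -152° from the x-axis; with |AK| = 18.3, K = (-11.9, 24.1). ∠AKF = 98.2° gives KF at -69.8° from the x-axis; with |KF| = 18.1, F = (-5.65, 7.11). ∠KFR = 40.8° gives FR at 69.4° from the x-axis; with |FR| = 18.6, R = (0.895, 24.5). Then |AR| = |R − A| = 8.91.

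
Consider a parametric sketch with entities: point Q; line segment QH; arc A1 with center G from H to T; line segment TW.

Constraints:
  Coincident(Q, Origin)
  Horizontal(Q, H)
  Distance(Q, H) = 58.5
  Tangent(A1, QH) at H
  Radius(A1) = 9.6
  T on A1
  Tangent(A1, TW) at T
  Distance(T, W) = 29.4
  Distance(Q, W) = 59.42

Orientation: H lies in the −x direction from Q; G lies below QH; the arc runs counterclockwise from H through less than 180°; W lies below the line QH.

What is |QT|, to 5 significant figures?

67.541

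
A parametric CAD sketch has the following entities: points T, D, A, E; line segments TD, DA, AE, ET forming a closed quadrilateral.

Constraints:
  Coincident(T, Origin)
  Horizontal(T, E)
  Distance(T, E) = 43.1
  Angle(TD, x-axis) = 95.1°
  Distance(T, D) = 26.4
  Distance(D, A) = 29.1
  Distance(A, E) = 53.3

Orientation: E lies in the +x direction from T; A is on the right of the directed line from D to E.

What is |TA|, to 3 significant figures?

10.3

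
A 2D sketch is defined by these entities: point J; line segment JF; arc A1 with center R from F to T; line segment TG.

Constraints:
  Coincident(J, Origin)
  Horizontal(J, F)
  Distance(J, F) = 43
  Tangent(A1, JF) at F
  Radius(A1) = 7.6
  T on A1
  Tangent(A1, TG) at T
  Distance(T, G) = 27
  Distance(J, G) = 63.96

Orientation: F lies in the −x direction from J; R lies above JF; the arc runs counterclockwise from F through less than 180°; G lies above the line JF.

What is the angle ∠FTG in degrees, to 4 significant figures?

114.8°

J is at the origin; J and F share the same y with |JF| = 43.0 and F on the −x side, so F = (-43.00, 0.000). A1 meets JF tangentially, so RF is at right angles to JF, so R = F + (0, 7.6) = (-43.00, 7.600). Since RT ⟂ TG (tangency), |RG| = √(7.6² + 27.0²) = 28.05 regardless of where T sits on A1. So G lies on both circle(J, 63.96) and circle(R, 28.05); the above-JF intersection is G = (-54.75, 33.07). T is the foot of the tangent from G: T = (-37.22, 12.53).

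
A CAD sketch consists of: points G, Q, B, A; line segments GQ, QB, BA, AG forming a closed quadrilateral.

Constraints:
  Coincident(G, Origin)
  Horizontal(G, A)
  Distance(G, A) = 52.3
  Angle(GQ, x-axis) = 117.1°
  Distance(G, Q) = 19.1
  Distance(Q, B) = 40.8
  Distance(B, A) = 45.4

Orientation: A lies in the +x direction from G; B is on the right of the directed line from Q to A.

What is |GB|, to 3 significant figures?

21.7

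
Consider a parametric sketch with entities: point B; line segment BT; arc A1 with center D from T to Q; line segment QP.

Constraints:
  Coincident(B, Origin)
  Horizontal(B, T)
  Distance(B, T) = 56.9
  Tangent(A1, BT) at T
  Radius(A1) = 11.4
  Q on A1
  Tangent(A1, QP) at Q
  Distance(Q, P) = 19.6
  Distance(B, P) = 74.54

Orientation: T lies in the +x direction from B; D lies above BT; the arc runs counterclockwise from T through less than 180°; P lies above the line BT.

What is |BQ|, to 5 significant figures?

69.305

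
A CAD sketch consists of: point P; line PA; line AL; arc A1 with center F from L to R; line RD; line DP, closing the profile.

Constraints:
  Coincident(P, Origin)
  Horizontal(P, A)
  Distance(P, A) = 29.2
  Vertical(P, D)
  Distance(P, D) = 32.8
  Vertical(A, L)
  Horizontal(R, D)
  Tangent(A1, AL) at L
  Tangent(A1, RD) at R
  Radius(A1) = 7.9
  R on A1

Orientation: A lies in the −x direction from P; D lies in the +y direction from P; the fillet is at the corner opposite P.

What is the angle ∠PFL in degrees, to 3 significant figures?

131°

The virtual corner opposite P is at (-29.2, 32.8). Since A1 is tangent to AL there, FL ⟂ AL and A1 meets RD tangentially, so FR is at right angles to RD, with radius 7.9, so the center F sits 7.9 in from both sides at F = (-21.3, 24.9). That places the tangent points at L = (-29.2, 24.9) on AL and R = (-21.3, 32.8) on RD. Then cos ∠PFL = FP·FL / (|FP||FL|), giving 131°.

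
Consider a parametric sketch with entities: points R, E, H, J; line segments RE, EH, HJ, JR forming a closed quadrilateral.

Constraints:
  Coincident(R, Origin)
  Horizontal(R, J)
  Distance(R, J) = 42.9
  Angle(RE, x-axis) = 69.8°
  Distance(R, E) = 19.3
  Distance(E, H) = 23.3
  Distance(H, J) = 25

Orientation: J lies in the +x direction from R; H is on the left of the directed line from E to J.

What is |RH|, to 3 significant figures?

36.6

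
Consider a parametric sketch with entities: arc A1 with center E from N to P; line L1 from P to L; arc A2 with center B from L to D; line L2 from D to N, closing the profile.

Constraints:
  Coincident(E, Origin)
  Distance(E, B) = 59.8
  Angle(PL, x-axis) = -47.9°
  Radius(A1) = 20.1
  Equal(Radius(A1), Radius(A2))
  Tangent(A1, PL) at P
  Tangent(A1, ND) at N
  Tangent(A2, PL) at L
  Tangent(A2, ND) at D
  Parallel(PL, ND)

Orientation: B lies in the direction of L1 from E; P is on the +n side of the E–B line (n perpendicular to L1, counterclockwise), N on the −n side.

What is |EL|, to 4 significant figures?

63.09

The slot axis is L1's direction at -47.9°, so u = (cos -47.9°, sin -47.9°) = (0.6704, -0.7420) and n = (−sin -47.9°, cos -47.9°) = (0.7420, 0.6704). E is at the origin and B lies 59.8 along u from E, so B = 59.8·u = (40.09, -44.37). Tangency of A1 to both parallel lines with radius 20.1 puts P and N at E ± 20.1·n: P = (14.91, 13.48), N = (-14.91, -13.48). Equal radii place L and D the same way about B: L = B + 20.1·n = (55.01, -30.89), D = B − 20.1·n = (25.18, -57.85). Then |EL| = |L − E| = 63.09.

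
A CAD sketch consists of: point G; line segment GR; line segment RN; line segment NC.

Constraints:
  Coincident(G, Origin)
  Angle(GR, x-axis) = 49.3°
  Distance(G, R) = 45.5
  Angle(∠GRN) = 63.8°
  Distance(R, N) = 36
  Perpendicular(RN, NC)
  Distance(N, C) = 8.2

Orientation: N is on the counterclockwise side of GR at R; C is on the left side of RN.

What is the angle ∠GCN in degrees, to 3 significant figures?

154°

G is at the origin; GR runs at 49.3° with length 45.5, so R = 45.5·(cos 49.3°, sin 49.3°) = (29.7, 34.5). ∠GRN = 63.8°, so RN runs at 49.3° + (180° − 63.8°) = 166° from the x-axis; with |RN| = 36.0, N = R + 36.0·(cos 166°, sin 166°) = (-5.18, 43.5). The perpendicularity gives NC at right angles to RN; with |NC| = 8.2 on the left of RN, C = N + 8.2·(-0.250, -0.968) = (-7.24, 35.6). Then cos ∠GCN = CG·CN / (|CG||CN|), giving 154°.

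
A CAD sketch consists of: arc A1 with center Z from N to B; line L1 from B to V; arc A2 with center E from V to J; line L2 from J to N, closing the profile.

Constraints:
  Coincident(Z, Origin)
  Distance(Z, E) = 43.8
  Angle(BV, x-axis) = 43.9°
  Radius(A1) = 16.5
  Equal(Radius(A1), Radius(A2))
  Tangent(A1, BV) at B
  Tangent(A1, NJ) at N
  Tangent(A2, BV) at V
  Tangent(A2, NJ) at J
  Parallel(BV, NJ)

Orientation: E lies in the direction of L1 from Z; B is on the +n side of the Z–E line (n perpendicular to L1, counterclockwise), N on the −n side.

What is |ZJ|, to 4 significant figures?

46.80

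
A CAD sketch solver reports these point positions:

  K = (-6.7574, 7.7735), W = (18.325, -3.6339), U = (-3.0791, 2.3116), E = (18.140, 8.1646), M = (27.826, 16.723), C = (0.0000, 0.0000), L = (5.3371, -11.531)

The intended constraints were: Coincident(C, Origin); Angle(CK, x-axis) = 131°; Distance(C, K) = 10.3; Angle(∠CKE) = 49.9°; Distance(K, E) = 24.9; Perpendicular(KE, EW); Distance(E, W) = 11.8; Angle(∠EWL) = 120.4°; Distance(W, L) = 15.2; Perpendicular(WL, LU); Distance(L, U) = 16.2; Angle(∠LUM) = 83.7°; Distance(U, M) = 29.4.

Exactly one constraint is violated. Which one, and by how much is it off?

Distance(U, M) = 29.4 — off by 4.70.

C = (0.00, 0.00) ✓; CK at 131.0° ✓; |CK| = 10.30 ✓; ∠CKE = 49.90° ✓; |KE| = 24.90 ✓; ∠(KE, EW) = 90.00° ✓; |EW| = 11.80 ✓; ∠EWL = 120.4° ✓; |WL| = 15.20 ✓; ∠(WL, LU) = 90.00° ✓; |LU| = 16.20 ✓; ∠LUM = 83.70° ✓; |UM| = 34.10 ✗.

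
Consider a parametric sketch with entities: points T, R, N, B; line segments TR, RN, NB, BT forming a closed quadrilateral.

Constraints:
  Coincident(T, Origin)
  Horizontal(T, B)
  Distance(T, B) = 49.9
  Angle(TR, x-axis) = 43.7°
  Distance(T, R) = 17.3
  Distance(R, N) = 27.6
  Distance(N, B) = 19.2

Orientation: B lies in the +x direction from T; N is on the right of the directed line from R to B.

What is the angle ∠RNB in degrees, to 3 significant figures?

113°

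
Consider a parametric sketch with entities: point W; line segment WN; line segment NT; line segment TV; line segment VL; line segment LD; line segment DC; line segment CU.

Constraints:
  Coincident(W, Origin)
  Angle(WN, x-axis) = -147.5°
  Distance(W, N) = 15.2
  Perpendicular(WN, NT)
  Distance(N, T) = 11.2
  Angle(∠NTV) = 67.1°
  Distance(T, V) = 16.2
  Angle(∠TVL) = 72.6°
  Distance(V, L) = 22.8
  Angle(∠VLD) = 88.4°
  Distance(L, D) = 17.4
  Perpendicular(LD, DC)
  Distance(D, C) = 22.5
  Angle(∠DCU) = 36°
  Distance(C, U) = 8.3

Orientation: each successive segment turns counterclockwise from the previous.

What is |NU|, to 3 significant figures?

7.75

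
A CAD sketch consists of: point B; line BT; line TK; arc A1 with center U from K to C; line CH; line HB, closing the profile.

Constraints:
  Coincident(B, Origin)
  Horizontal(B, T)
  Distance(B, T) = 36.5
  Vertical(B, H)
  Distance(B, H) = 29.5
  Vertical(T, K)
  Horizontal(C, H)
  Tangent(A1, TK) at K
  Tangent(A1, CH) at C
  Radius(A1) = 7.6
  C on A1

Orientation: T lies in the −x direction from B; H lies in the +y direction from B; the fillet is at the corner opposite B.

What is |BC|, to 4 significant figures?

41.30

B is at the origin; B and T share the same y with |BT| = 36.5 and T on the −x side, so T = (-36.50, 0.000). B and H share the same x with |BH| = 29.5 and H on the +y side, so H = (0.000, 29.50). The virtual corner opposite B is at (-36.50, 29.50). Tangency of A1 to TK means the radius UK is perpendicular to TK and since A1 is tangent to CH there, UC ⟂ CH, with radius 7.6, so the center U sits 7.6 in from both sides at U = (-28.90, 21.90). That places the tangent points at K = (-36.50, 21.90) on TK and C = (-28.90, 29.50) on CH. Then |BC| = |C − B| = 41.30.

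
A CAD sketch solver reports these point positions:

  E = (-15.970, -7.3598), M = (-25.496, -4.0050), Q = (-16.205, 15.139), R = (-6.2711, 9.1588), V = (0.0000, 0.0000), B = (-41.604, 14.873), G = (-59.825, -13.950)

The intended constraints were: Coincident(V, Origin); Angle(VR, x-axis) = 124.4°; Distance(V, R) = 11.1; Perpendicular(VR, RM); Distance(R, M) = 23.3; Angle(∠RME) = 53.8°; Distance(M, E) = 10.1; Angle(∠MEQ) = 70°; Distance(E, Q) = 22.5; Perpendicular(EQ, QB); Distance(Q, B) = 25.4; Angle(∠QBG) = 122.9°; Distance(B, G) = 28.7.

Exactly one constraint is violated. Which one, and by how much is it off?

Distance(B, G) = 28.7 — off by 5.40.

V = (0.00, 0.00) ✓; VR at 124.4° ✓; |VR| = 11.10 ✓; ∠(VR, RM) = 90.00° ✓; |RM| = 23.30 ✓; ∠RME = 53.80° ✓; |ME| = 10.10 ✓; ∠MEQ = 70.00° ✓; |EQ| = 22.50 ✓; ∠(EQ, QB) = 90.00° ✓; |QB| = 25.40 ✓; ∠QBG = 122.9° ✓; |BG| = 34.10 ✗.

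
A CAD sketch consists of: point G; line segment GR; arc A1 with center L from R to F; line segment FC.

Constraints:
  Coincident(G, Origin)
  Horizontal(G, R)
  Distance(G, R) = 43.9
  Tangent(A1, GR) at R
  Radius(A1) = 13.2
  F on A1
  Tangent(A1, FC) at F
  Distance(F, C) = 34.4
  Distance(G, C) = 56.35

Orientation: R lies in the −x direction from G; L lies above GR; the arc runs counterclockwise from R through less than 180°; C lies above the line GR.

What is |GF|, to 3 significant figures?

33.4

Checks: G = (0.00, 0.00) ✓; |LF| = 13.20 ✓; ∠(LF, FC) = 90.00° ✓; |FC| = 34.40 ✓; |GC| = 56.35 ✓.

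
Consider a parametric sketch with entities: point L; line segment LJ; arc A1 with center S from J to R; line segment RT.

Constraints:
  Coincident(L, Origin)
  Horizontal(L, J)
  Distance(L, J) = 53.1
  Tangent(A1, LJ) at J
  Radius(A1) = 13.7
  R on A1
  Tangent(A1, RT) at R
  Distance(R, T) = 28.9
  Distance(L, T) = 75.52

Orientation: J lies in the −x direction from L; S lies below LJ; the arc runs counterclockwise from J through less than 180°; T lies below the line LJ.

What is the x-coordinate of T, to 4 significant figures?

-60.85

L is at the origin; L and J share the same y with |LJ| = 53.1 and J on the −x side, so J = (-53.10, 0.000). Tangency of A1 to LJ means the radius SJ is perpendicular to LJ, so S = J + (0, -13.7) = (-53.10, -13.70). Since SR ⟂ RT (tangency), |ST| = √(13.7² + 28.9²) = 31.98 regardless of where R sits on A1. So T lies on both circle(L, 75.52) and circle(S, 31.98); the below-LJ intersection is T = (-60.85, -44.73). R is the foot of the tangent from T: R = (-66.53, -16.39).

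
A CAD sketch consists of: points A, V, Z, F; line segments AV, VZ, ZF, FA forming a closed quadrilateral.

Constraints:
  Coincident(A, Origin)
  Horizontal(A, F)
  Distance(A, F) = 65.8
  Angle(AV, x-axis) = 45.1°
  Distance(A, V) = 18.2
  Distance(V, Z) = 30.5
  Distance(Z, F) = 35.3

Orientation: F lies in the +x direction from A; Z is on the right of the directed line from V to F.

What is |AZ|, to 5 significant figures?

33.901

A is at the origin; AF is horizontal with |AF| = 65.8 and F in +x, so F = (65.8, 0). AV runs at 45.1° with |AV| = 18.2, so V = (12.847, 12.892). Z is determined by |VZ| = 30.5 and |ZF| = 35.3 together: it lies at the intersection of circle(V, 30.5) and circle(F, 35.3). With |VF| = 54.500, the foot of the radical line on VF is 24.352 from V and the perpendicular offset is √(30.5² − 24.352²) = 18.363. Taking the right-of-VF solution: Z = (32.164, -10.711).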